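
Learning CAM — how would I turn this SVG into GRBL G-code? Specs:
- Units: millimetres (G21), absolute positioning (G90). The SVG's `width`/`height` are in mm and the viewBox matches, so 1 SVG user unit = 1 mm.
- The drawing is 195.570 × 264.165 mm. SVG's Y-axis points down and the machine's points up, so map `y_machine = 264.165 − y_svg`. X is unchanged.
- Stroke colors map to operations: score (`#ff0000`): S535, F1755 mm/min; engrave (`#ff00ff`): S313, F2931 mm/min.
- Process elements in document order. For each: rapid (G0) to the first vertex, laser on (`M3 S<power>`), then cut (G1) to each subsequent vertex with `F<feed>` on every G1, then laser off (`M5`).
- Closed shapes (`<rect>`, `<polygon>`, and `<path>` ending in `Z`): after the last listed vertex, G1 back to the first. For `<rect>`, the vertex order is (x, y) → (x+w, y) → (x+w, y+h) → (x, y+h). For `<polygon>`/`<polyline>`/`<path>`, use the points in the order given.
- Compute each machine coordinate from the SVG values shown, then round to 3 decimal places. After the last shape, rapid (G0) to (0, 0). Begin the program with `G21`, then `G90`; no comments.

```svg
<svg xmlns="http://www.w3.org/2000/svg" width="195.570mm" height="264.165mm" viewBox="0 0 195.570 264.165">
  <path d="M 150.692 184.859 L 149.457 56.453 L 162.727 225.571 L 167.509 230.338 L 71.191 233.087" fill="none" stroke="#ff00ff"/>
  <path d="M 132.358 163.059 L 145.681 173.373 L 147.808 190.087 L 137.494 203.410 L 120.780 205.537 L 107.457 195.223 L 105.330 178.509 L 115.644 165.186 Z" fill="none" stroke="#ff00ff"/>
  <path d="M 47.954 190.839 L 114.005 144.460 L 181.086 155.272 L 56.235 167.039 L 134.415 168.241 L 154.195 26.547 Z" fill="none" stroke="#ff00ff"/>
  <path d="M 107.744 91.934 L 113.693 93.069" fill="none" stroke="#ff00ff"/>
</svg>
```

Since the viewBox matches the mm dimensions, user units are millimetres directly. The only transform is the Y-flip y_m = 264.165 − y_svg.

Shape 1 is a open polyline drawn with `<path>`. Its stroke #ff00ff means engrave at S313, F2931. After flipping Y the toolpath is (150.692,79.306) → (149.457,207.712) → (162.727,38.594) → (167.509,33.827) → (71.191,31.078).

Shape 2 is a regular polygon drawn with `<path>`. Its stroke #ff00ff means engrave at S313, F2931. After flipping Y the toolpath is (132.358,101.106) → (145.681,90.792) → (147.808,74.078) → (137.494,60.755) → (120.780,58.628) → (107.457,68.942) → (105.330,85.656) → (115.644,98.979) → (132.358,101.106), returning to the start.

Shape 3 is a closed polygon drawn with `<path>`. Its stroke #ff00ff means engrave at S313, F2931. After flipping Y the toolpath is (47.954,73.326) → (114.005,119.705) → (181.086,108.893) → (56.235,97.126) → (134.415,95.924) → (154.195,237.618) → (47.954,73.326), returning to the start.

Shape 4 is a line segment drawn with `<path>`. Its stroke #ff00ff means engrave at S313, F2931. After flipping Y the toolpath is (107.744,172.231) → (113.693,171.096).

G21
G90
G0 X150.692 Y79.306
M3 S313
G1 X149.457 Y207.712 F2931
G1 X162.727 Y38.594 F2931
G1 X167.509 Y33.827 F2931
G1 X71.191 Y31.078 F2931
M5
G0 X132.358 Y101.106
M3 S313
G1 X145.681 Y90.792 F2931
G1 X147.808 Y74.078 F2931
G1 X137.494 Y60.755 F2931
G1 X120.780 Y58.628 F2931
G1 X107.457 Y68.942 F2931
G1 X105.330 Y85.656 F2931
G1 X115.644 Y98.979 F2931
G1 X132.358 Y101.106 F2931
M5
G0 X47.954 Y73.326
M3 S313
G1 X114.005 Y119.705 F2931
G1 X181.086 Y108.893 F2931
G1 X56.235 Y97.126 F2931
G1 X134.415 Y95.924 F2931
G1 X154.195 Y237.618 F2931
G1 X47.954 Y73.326 F2931
M5
G0 X107.744 Y172.231
M3 S313
G1 X113.693 Y171.096 F2931
M5
G0 X0.000 Y0.000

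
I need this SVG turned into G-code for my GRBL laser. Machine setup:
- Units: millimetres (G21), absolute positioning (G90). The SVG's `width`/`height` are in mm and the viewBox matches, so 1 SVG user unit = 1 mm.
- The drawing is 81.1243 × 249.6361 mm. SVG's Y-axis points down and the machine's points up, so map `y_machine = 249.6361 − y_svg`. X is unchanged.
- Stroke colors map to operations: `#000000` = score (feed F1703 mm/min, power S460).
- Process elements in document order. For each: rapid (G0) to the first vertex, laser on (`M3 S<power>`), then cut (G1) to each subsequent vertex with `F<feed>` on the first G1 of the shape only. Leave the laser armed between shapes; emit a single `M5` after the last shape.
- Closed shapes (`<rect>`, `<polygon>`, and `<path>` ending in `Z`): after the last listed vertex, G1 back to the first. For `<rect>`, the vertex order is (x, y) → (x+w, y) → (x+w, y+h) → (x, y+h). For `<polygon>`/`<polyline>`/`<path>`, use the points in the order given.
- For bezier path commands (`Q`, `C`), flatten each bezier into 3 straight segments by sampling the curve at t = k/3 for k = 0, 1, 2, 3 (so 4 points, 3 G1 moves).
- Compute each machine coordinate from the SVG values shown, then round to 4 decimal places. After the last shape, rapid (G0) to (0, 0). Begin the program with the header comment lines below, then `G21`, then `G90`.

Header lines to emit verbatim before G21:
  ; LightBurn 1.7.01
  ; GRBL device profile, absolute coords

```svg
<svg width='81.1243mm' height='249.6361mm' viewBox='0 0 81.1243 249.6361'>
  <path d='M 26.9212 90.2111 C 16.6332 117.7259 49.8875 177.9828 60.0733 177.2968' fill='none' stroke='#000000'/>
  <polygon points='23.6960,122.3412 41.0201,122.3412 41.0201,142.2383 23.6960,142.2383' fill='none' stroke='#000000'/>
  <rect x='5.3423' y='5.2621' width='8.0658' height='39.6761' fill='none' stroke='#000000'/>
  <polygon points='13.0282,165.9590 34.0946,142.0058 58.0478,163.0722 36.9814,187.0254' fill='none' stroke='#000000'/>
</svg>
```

1 u = 1 mm; y_m = 249.6361 − y.

[1] `<path>` cubic bezier, #000000→score S460 F1703: (26.9212,159.4250) → (28.6802,124.4660) → (44.6651,88.4978) → (60.0733,72.3393)

[2] `<polygon>` rectangle, #000000→score S460 F1703: (23.6960,127.2949) → (41.0201,127.2949) → (41.0201,107.3978) → (23.6960,107.3978) → (23.6960,127.2949) (closed)

[3] `<rect>` rectangle, #000000→score S460 F1703: (5.3423,244.3740) → (13.4081,244.3740) → (13.4081,204.6979) → (5.3423,204.6979) → (5.3423,244.3740) (closed)

[4] `<polygon>` regular polygon, #000000→score S460 F1703: (13.0282,83.6771) → (34.0946,107.6303) → (58.0478,86.5639) → (36.9814,62.6107) → (13.0282,83.6771) (closed)

; LightBurn 1.7.01
; GRBL device profile, absolute coords
G21
G90
G0 X26.9212 Y159.4250
M3 S460
G1 X28.6802 Y124.4660 F1703
G1 X44.6651 Y88.4978
G1 X60.0733 Y72.3393
G0 X23.6960 Y127.2949
M3 S460
G1 X41.0201 Y127.2949 F1703
G1 X41.0201 Y107.3978
G1 X23.6960 Y107.3978
G1 X23.6960 Y127.2949
G0 X5.3423 Y244.3740
M3 S460
G1 X13.4081 Y244.3740 F1703
G1 X13.4081 Y204.6979
G1 X5.3423 Y204.6979
G1 X5.3423 Y244.3740
G0 X13.0282 Y83.6771
M3 S460
G1 X34.0946 Y107.6303 F1703
G1 X58.0478 Y86.5639
G1 X36.9814 Y62.6107
G1 X13.0282 Y83.6771
M5
G0 X0.0000 Y0.0000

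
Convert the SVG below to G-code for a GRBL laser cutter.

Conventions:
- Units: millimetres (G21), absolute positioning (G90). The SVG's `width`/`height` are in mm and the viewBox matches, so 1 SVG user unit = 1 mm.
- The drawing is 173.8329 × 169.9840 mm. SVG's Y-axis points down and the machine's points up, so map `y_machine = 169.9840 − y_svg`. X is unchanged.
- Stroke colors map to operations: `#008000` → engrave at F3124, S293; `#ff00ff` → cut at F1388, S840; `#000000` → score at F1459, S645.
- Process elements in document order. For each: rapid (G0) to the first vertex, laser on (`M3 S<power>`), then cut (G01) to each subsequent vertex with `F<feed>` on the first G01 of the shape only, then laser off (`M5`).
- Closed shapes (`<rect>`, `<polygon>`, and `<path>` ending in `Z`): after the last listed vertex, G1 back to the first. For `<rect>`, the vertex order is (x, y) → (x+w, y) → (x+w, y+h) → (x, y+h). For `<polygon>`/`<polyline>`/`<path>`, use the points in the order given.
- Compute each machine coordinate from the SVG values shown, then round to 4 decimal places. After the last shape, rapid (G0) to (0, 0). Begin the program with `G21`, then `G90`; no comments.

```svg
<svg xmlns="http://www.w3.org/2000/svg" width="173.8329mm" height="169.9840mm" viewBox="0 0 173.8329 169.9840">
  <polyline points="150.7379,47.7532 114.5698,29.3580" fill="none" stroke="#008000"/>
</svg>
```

G21
G90
G0 X150.7379 Y122.2308
M3 S293
G01 X114.5698 Y140.6260 F3124
M5
G0 X0.0000 Y0.0000

viewBox `0 0 173.8329 169.9840` with mm width/height → 1 unit = 1 mm. Flip: y_m = 169.9840 − y_svg.

**Shape 1** — `<polyline>` line segment, stroke `#008000` → engrave (S293, F3124). Machine vertices: (150.7379,122.2308) → (114.5698,140.6260). Open path.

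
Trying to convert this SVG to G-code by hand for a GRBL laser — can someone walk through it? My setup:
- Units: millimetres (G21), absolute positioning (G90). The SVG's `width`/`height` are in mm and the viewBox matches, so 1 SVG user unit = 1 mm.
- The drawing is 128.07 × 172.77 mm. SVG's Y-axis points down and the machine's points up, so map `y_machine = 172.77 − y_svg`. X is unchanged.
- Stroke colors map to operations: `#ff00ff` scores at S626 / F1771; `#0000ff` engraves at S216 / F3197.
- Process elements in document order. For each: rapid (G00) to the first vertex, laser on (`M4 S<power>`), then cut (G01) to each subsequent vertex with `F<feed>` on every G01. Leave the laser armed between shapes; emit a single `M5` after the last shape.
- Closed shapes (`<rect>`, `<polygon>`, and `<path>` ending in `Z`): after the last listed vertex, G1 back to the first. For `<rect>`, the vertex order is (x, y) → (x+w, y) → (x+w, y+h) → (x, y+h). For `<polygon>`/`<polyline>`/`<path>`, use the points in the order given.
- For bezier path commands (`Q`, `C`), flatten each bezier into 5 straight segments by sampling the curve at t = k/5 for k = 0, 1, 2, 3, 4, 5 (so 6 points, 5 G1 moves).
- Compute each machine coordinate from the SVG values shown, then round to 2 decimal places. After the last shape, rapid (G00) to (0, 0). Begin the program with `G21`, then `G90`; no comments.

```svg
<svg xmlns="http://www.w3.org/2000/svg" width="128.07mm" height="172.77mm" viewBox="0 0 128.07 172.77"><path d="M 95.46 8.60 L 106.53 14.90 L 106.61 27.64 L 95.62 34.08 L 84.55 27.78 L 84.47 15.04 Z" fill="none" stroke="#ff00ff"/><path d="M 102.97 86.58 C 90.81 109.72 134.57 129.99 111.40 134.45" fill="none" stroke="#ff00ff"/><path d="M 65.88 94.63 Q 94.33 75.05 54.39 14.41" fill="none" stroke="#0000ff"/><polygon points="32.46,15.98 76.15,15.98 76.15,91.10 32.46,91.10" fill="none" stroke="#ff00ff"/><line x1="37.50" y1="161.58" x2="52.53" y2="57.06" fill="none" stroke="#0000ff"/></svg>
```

Since the viewBox matches the mm dimensions, user units are millimetres directly. The only transform is the Y-flip y_m = 172.77 − y_svg.

Shape 1 is a regular polygon drawn with `<path>`. Its stroke #ff00ff means score at S626, F1771. After flipping Y the toolpath is (95.46,164.17) → (106.53,157.87) → (106.61,145.13) → (95.62,138.69) → (84.55,144.99) → (84.47,157.73) → (95.46,164.17), returning to the start.

Shape 2 is a cubic bezier drawn with `<path>`. Its stroke #ff00ff means score at S626, F1771. After flipping Y the toolpath is (102.97,86.19) → (101.40,72.75) → (107.36,60.63) → (114.94,50.43) → (118.25,42.79) → (111.40,38.32).

Shape 3 is a quadratic bezier drawn with `<path>`. Its stroke #0000ff means engrave at S216, F3197. After flipping Y the toolpath is (65.88,78.14) → (74.52,87.61) → (77.70,100.37) → (75.40,116.42) → (67.63,135.75) → (54.39,158.36).

Shape 4 is a rectangle drawn with `<polygon>`. Its stroke #ff00ff means score at S626, F1771. After flipping Y the toolpath is (32.46,156.79) → (76.15,156.79) → (76.15,81.67) → (32.46,81.67) → (32.46,156.79), returning to the start.

Shape 5 is a line segment drawn with `<line>`. Its stroke #0000ff means engrave at S216, F3197. After flipping Y the toolpath is (37.50,11.19) → (52.53,115.71).

G21
G90
G00 X95.46 Y164.17
M4 S626
G01 X106.53 Y157.87 F1771
G01 X106.61 Y145.13 F1771
G01 X95.62 Y138.69 F1771
G01 X84.55 Y144.99 F1771
G01 X84.47 Y157.73 F1771
G01 X95.46 Y164.17 F1771
G00 X102.97 Y86.19
M4 S626
G01 X101.40 Y72.75 F1771
G01 X107.36 Y60.63 F1771
G01 X114.94 Y50.43 F1771
G01 X118.25 Y42.79 F1771
G01 X111.40 Y38.32 F1771
G00 X65.88 Y78.14
M4 S216
G01 X74.52 Y87.61 F3197
G01 X77.70 Y100.37 F3197
G01 X75.40 Y116.42 F3197
G01 X67.63 Y135.75 F3197
G01 X54.39 Y158.36 F3197
G00 X32.46 Y156.79
M4 S626
G01 X76.15 Y156.79 F1771
G01 X76.15 Y81.67 F1771
G01 X32.46 Y81.67 F1771
G01 X32.46 Y156.79 F1771
G00 X37.50 Y11.19
M4 S216
G01 X52.53 Y115.71 F3197
M5
G00 X0.00 Y0.00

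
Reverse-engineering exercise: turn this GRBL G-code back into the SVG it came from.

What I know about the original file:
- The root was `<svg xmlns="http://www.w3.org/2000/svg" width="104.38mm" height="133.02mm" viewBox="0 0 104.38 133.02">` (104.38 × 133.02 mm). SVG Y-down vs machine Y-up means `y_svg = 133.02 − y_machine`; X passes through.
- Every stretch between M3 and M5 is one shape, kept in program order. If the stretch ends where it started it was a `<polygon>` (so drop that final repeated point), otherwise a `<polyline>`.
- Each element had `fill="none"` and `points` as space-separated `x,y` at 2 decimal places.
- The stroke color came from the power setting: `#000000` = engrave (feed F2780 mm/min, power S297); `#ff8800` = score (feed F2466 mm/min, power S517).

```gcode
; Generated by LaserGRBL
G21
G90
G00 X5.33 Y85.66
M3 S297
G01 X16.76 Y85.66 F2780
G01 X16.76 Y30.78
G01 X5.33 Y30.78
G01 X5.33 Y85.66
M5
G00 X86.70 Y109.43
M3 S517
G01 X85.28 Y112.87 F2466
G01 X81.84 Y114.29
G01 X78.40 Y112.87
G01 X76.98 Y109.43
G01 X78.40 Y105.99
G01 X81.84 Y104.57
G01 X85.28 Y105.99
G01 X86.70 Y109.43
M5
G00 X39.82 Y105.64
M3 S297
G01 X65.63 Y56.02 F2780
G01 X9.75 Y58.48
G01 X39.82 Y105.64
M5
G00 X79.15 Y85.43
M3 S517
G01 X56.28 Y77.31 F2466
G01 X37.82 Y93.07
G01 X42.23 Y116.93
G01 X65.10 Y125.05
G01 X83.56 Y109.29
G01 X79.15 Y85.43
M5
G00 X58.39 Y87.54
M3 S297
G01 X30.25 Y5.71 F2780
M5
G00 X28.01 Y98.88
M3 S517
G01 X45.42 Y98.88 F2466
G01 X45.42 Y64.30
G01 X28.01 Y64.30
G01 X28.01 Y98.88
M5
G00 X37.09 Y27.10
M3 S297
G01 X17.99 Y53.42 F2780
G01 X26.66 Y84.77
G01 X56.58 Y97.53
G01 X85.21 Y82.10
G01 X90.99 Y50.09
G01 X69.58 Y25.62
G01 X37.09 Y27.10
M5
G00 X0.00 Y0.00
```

<svg xmlns="http://www.w3.org/2000/svg" width="104.38mm" height="133.02mm" viewBox="0 0 104.38 133.02">
  <polygon points="5.33,47.36 16.76,47.36 16.76,102.24 5.33,102.24" fill="none" stroke="#000000"/>
  <polygon points="86.70,23.59 85.28,20.15 81.84,18.73 78.40,20.15 76.98,23.59 78.40,27.03 81.84,28.45 85.28,27.03" fill="none" stroke="#ff8800"/>
  <polygon points="39.82,27.38 65.63,77.00 9.75,74.54" fill="none" stroke="#000000"/>
  <polygon points="79.15,47.59 56.28,55.71 37.82,39.95 42.23,16.09 65.10,7.97 83.56,23.73" fill="none" stroke="#ff8800"/>
  <polyline points="58.39,45.48 30.25,127.31" fill="none" stroke="#000000"/>
  <polygon points="28.01,34.14 45.42,34.14 45.42,68.72 28.01,68.72" fill="none" stroke="#ff8800"/>
  <polygon points="37.09,105.92 17.99,79.60 26.66,48.25 56.58,35.49 85.21,50.92 90.99,82.93 69.58,107.40" fill="none" stroke="#000000"/>
</svg>

y_svg = 133.02 − y_m.

[1] S297→`#000000` (engrave); closed run; points: 5.33,47.36 16.76,47.36 16.76,102.24 5.33,102.24

[2] S517→`#ff8800` (score); closed run; points: 86.70,23.59 85.28,20.15 81.84,18.73 78.40,20.15 76.98,23.59 78.40,27.03 81.84,28.45 85.28,27.03

[3] S297→`#000000` (engrave); closed run; points: 39.82,27.38 65.63,77.00 9.75,74.54

[4] S517→`#ff8800` (score); closed run; points: 79.15,47.59 56.28,55.71 37.82,39.95 42.23,16.09 65.10,7.97 83.56,23.73

[5] S297→`#000000` (engrave); open run; points: 58.39,45.48 30.25,127.31

[6] S517→`#ff8800` (score); closed run; points: 28.01,34.14 45.42,34.14 45.42,68.72 28.01,68.72

[7] S297→`#000000` (engrave); closed run; points: 37.09,105.92 17.99,79.60 26.66,48.25 56.58,35.49 85.21,50.92 90.99,82.93 69.58,107.40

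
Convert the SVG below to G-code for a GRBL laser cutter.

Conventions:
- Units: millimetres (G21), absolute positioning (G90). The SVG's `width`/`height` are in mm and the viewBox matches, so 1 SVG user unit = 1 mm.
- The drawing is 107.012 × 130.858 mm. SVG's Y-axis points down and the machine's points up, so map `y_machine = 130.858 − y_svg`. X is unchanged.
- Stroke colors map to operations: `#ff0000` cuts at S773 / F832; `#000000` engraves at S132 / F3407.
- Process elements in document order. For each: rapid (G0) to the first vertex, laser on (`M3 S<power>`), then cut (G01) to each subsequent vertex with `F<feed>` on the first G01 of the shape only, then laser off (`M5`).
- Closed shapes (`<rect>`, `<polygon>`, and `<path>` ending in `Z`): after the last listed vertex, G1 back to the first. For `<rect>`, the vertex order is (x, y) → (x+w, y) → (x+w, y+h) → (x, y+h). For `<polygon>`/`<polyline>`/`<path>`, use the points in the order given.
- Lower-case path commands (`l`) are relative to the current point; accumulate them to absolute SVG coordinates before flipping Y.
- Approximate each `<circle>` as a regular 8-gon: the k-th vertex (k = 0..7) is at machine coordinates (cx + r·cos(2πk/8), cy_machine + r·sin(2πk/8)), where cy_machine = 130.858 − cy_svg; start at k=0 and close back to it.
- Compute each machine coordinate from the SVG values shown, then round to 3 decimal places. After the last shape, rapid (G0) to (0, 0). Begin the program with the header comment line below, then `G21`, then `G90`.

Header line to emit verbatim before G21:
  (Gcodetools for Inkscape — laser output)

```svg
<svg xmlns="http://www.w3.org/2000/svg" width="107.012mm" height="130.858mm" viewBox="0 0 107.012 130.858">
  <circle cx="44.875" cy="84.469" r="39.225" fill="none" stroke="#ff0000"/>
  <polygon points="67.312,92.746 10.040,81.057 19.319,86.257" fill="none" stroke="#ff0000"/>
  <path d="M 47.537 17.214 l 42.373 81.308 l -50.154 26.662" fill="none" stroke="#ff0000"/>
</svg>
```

1 u = 1 mm; y_m = 130.858 − y.

[1] `<circle>` circle, #ff0000→cut S773 F832: (84.100,46.389) → (72.611,74.125) → (44.875,85.614) → (17.139,74.125) → (5.650,46.389) → (17.139,18.653) → (44.875,7.164) → (72.611,18.653) → (84.100,46.389) (closed)

[2] `<polygon>` closed polygon, #ff0000→cut S773 F832: (67.312,38.112) → (10.040,49.801) → (19.319,44.601) → (67.312,38.112) (closed)

[3] `<path>` open polyline, #ff0000→cut S773 F832: (47.537,113.644) → (89.910,32.336) → (39.756,5.674)

(Gcodetools for Inkscape — laser output)
G21
G90
G0 X84.100 Y46.389
M3 S773
G01 X72.611 Y74.125 F832
G01 X44.875 Y85.614
G01 X17.139 Y74.125
G01 X5.650 Y46.389
G01 X17.139 Y18.653
G01 X44.875 Y7.164
G01 X72.611 Y18.653
G01 X84.100 Y46.389
M5
G0 X67.312 Y38.112
M3 S773
G01 X10.040 Y49.801 F832
G01 X19.319 Y44.601
G01 X67.312 Y38.112
M5
G0 X47.537 Y113.644
M3 S773
G01 X89.910 Y32.336 F832
G01 X39.756 Y5.674
M5
G0 X0.000 Y0.000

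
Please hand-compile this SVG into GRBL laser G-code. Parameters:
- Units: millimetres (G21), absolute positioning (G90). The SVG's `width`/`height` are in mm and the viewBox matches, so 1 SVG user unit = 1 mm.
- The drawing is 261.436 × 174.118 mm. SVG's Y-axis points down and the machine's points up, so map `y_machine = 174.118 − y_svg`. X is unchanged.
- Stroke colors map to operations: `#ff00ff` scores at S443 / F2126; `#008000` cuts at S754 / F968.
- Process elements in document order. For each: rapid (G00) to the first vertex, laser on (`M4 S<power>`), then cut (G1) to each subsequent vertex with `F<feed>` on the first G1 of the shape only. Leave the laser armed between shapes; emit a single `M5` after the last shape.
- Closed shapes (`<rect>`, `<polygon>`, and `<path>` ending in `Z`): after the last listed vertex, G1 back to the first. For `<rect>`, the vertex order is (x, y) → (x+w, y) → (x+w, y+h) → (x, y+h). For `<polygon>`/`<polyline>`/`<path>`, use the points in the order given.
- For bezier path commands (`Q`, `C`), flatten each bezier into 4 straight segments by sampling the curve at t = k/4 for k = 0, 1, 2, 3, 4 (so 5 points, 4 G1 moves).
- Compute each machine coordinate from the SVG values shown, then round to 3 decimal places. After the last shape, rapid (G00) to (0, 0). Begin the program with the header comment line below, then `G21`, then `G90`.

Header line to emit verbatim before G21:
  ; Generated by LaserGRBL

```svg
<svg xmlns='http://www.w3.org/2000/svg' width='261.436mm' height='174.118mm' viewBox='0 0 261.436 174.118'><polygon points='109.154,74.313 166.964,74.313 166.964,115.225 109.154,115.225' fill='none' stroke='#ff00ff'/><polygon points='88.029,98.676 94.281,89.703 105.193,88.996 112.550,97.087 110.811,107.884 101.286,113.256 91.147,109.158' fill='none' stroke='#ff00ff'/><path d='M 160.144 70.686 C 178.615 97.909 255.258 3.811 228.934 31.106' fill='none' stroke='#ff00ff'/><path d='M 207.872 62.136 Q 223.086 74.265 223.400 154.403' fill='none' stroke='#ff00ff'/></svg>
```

; Generated by LaserGRBL
G21
G90
G00 X109.154 Y99.805
M4 S443
G1 X166.964 Y99.805 F2126
G1 X166.964 Y58.893
G1 X109.154 Y58.893
G1 X109.154 Y99.805
G00 X88.029 Y75.442
M4 S443
G1 X94.281 Y84.415 F2126
G1 X105.193 Y85.122
G1 X112.550 Y77.031
G1 X110.811 Y66.234
G1 X101.286 Y60.862
G1 X91.147 Y64.960
G1 X88.029 Y75.442
G00 X160.144 Y103.432
M4 S443
G1 X182.387 Y101.970 F2126
G1 X211.337 Y123.249
G1 X231.888 Y144.514
G1 X228.934 Y143.012
G00 X207.872 Y111.982
M4 S443
G1 X214.548 Y101.667 F2126
G1 X219.361 Y82.851
G1 X222.312 Y55.533
G1 X223.400 Y19.715
M5
G00 X0.000 Y0.000

viewBox `0 0 261.436 174.118` with mm width/height → 1 unit = 1 mm. Flip: y_m = 174.118 − y_svg.

**Shape 1** — `<polygon>` rectangle, stroke `#ff00ff` → score (S443, F2126). Machine vertices: (109.154,99.805) → (166.964,99.805) → (166.964,58.893) → (109.154,58.893) → (109.154,99.805). Closed: final G1 returns to the first vertex.

**Shape 2** — `<polygon>` regular polygon, stroke `#ff00ff` → score (S443, F2126). Machine vertices: (88.029,75.442) → (94.281,84.415) → (105.193,85.122) → (112.550,77.031) → (110.811,66.234) → (101.286,60.862) → (91.147,64.960) → (88.029,75.442). Closed: final G1 returns to the first vertex.

**Shape 3** — `<path>` cubic bezier, stroke `#ff00ff` → score (S443, F2126). Control points (SVG): P0=(160.144,70.686), P1=(178.615,97.909), P2=(255.258,3.811), P3=(228.934,31.106); sampled at t=k/4. Machine vertices: (160.144,103.432) → (182.387,101.970) → (211.337,123.249) → (231.888,144.514) → (228.934,143.012). Open path.

**Shape 4** — `<path>` quadratic bezier, stroke `#ff00ff` → score (S443, F2126). Control points (SVG): P0=(207.872,62.136), P1=(223.086,74.265), P2=(223.400,154.403); sampled at t=k/4. Machine vertices: (207.872,111.982) → (214.548,101.667) → (219.361,82.851) → (222.312,55.533) → (223.400,19.715). Open path.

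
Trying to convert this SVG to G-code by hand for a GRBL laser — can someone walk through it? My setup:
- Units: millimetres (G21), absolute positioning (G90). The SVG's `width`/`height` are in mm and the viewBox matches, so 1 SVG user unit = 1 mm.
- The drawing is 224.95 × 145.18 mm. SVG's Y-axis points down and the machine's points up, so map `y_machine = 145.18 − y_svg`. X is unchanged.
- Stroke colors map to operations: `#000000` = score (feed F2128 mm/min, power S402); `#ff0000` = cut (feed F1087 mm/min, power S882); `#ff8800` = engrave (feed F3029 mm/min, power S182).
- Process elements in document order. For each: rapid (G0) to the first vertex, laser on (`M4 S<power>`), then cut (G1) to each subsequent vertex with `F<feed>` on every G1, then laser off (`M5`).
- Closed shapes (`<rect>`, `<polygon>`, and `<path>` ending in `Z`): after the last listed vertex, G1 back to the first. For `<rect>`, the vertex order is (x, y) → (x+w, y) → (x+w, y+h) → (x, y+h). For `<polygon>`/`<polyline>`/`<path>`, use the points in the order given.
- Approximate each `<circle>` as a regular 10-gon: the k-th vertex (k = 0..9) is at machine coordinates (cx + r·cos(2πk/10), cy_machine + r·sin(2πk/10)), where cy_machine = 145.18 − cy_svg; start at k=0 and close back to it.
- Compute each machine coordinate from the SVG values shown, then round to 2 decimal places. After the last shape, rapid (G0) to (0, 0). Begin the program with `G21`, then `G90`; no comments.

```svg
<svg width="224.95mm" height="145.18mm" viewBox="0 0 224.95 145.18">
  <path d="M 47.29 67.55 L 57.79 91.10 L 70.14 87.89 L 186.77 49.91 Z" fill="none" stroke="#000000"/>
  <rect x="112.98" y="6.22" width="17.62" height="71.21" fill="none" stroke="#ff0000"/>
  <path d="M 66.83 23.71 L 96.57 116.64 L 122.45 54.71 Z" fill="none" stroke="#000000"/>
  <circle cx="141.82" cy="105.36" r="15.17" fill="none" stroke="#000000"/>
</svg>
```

G21
G90
G0 X47.29 Y77.63
M4 S402
G1 X57.79 Y54.08 F2128
G1 X70.14 Y57.29 F2128
G1 X186.77 Y95.27 F2128
G1 X47.29 Y77.63 F2128
M5
G0 X112.98 Y138.96
M4 S882
G1 X130.60 Y138.96 F1087
G1 X130.60 Y67.75 F1087
G1 X112.98 Y67.75 F1087
G1 X112.98 Y138.96 F1087
M5
G0 X66.83 Y121.47
M4 S402
G1 X96.57 Y28.54 F2128
G1 X122.45 Y90.47 F2128
G1 X66.83 Y121.47 F2128
M5
G0 X156.99 Y39.82
M4 S402
G1 X154.09 Y48.74 F2128
G1 X146.51 Y54.25 F2128
G1 X137.13 Y54.25 F2128
G1 X129.55 Y48.74 F2128
G1 X126.65 Y39.82 F2128
G1 X129.55 Y30.90 F2128
G1 X137.13 Y25.39 F2128
G1 X146.51 Y25.39 F2128
G1 X154.09 Y30.90 F2128
G1 X156.99 Y39.82 F2128
M5
G0 X0.00 Y0.00

1 u = 1 mm; y_m = 145.18 − y.

[1] `<path>` closed polygon, #000000→score S402 F2128: (47.29,77.63) → (57.79,54.08) → (70.14,57.29) → (186.77,95.27) → (47.29,77.63) (closed)

[2] `<rect>` rectangle, #ff0000→cut S882 F1087: (112.98,138.96) → (130.60,138.96) → (130.60,67.75) → (112.98,67.75) → (112.98,138.96) (closed)

[3] `<path>` closed polygon, #000000→score S402 F2128: (66.83,121.47) → (96.57,28.54) → (122.45,90.47) → (66.83,121.47) (closed)

[4] `<circle>` circle, #000000→score S402 F2128: (156.99,39.82) → (154.09,48.74) → (146.51,54.25) → (137.13,54.25) → (129.55,48.74) → (126.65,39.82) → (129.55,30.90) → (137.13,25.39) → (146.51,25.39) → (154.09,30.90) → (156.99,39.82) (closed)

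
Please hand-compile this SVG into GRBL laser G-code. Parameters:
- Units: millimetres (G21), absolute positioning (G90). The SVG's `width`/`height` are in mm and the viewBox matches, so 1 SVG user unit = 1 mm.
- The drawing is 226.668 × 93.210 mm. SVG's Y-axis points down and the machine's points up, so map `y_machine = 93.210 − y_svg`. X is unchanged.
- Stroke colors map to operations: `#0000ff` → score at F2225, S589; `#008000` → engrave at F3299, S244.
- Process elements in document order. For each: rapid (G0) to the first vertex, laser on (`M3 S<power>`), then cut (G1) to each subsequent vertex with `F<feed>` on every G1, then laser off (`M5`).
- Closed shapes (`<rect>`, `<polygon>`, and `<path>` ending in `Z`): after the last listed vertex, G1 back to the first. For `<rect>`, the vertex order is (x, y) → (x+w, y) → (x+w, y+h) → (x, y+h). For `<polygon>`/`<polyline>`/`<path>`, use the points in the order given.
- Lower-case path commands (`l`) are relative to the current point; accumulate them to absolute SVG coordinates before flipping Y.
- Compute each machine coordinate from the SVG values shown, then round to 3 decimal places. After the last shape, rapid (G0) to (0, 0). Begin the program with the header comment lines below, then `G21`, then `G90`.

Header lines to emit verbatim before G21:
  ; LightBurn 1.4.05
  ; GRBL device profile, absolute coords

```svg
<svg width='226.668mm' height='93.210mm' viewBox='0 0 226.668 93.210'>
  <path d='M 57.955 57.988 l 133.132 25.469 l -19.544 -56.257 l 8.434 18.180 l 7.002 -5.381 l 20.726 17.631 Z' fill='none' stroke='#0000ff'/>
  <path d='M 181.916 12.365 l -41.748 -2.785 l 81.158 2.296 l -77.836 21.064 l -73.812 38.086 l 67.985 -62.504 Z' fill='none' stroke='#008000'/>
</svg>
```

; LightBurn 1.4.05
; GRBL device profile, absolute coords
G21
G90
G0 X57.955 Y35.222
M3 S589
G1 X191.087 Y9.753 F2225
G1 X171.543 Y66.010 F2225
G1 X179.977 Y47.830 F2225
G1 X186.979 Y53.211 F2225
G1 X207.705 Y35.580 F2225
G1 X57.955 Y35.222 F2225
M5
G0 X181.916 Y80.845
M3 S244
G1 X140.168 Y83.630 F3299
G1 X221.326 Y81.334 F3299
G1 X143.490 Y60.270 F3299
G1 X69.678 Y22.184 F3299
G1 X137.663 Y84.688 F3299
G1 X181.916 Y80.845 F3299
M5
G0 X0.000 Y0.000

Since the viewBox matches the mm dimensions, user units are millimetres directly. The only transform is the Y-flip y_m = 93.210 − y_svg.

Shape 1 is a closed polygon drawn with `<path>`. Its stroke #0000ff means score at S589, F2225. After flipping Y the toolpath is (57.955,35.222) → (191.087,9.753) → (171.543,66.010) → (179.977,47.830) → (186.979,53.211) → (207.705,35.580) → (57.955,35.222), returning to the start.

Shape 2 is a closed polygon drawn with `<path>`. Its stroke #008000 means engrave at S244, F3299. After flipping Y the toolpath is (181.916,80.845) → (140.168,83.630) → (221.326,81.334) → (143.490,60.270) → (69.678,22.184) → (137.663,84.688) → (181.916,80.845), returning to the start.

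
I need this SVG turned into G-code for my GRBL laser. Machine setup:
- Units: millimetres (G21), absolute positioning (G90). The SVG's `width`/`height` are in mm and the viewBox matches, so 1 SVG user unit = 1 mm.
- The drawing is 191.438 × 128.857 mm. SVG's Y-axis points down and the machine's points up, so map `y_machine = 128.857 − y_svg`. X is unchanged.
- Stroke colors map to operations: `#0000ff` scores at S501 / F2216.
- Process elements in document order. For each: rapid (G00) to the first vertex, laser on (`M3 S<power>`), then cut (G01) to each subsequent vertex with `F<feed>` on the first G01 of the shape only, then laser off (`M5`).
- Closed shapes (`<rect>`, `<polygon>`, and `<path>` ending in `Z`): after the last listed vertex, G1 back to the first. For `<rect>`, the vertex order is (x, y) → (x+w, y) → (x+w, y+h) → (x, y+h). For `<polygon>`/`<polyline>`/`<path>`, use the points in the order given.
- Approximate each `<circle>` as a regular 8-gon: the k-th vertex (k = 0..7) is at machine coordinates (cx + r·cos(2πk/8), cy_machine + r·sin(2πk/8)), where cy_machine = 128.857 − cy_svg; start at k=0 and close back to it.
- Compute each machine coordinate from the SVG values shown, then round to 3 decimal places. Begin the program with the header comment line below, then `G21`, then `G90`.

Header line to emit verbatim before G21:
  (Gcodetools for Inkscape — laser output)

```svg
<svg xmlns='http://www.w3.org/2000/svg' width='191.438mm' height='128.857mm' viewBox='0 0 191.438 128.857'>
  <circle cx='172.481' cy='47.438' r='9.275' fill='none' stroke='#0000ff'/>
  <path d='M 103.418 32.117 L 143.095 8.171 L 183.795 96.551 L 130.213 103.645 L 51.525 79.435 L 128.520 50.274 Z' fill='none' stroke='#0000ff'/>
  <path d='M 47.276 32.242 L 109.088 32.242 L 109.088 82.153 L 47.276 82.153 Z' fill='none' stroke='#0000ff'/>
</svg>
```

(Gcodetools for Inkscape — laser output)
G21
G90
G00 X181.756 Y81.419
M3 S501
G01 X179.039 Y87.977 F2216
G01 X172.481 Y90.694
G01 X165.923 Y87.977
G01 X163.206 Y81.419
G01 X165.923 Y74.861
G01 X172.481 Y72.144
G01 X179.039 Y74.861
G01 X181.756 Y81.419
M5
G00 X103.418 Y96.740
M3 S501
G01 X143.095 Y120.686 F2216
G01 X183.795 Y32.306
G01 X130.213 Y25.212
G01 X51.525 Y49.422
G01 X128.520 Y78.583
G01 X103.418 Y96.740
M5
G00 X47.276 Y96.615
M3 S501
G01 X109.088 Y96.615 F2216
G01 X109.088 Y46.704
G01 X47.276 Y46.704
G01 X47.276 Y96.615
M5

Since the viewBox matches the mm dimensions, user units are millimetres directly. The only transform is the Y-flip y_m = 128.857 − y_svg.

Shape 1 is a circle drawn with `<circle>`. Its stroke #0000ff means score at S501, F2216. After flipping Y the toolpath is (181.756,81.419) → (179.039,87.977) → (172.481,90.694) → (165.923,87.977) → (163.206,81.419) → (165.923,74.861) → (172.481,72.144) → (179.039,74.861) → (181.756,81.419), returning to the start.

Shape 2 is a closed polygon drawn with `<path>`. Its stroke #0000ff means score at S501, F2216. After flipping Y the toolpath is (103.418,96.740) → (143.095,120.686) → (183.795,32.306) → (130.213,25.212) → (51.525,49.422) → (128.520,78.583) → (103.418,96.740), returning to the start.

Shape 3 is a rectangle drawn with `<path>`. Its stroke #0000ff means score at S501, F2216. After flipping Y the toolpath is (47.276,96.615) → (109.088,96.615) → (109.088,46.704) → (47.276,46.704) → (47.276,96.615), returning to the start.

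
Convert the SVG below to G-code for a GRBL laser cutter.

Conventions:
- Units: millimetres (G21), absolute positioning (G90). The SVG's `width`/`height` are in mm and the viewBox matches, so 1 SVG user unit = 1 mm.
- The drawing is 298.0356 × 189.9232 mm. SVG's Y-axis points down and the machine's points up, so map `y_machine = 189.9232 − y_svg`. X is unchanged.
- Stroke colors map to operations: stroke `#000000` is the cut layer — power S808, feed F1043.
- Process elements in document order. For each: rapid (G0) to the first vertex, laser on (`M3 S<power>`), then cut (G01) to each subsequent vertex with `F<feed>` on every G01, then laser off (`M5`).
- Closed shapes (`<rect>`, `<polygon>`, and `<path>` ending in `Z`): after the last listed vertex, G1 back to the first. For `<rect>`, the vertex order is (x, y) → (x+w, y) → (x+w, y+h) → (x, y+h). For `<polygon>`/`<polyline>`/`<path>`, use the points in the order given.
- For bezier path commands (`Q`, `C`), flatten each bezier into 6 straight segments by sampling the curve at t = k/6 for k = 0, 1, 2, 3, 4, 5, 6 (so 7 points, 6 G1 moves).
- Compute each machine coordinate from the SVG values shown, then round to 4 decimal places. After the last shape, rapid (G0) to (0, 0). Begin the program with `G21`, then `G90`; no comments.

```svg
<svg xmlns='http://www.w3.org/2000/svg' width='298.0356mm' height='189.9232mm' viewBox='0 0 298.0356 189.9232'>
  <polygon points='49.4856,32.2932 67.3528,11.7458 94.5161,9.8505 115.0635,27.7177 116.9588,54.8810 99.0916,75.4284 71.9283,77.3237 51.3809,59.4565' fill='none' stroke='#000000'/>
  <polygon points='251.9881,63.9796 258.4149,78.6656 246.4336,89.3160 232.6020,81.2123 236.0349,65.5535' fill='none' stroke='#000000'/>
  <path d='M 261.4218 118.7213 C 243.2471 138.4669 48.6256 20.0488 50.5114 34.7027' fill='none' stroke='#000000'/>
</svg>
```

viewBox `0 0 298.0356 189.9232` with mm width/height → 1 unit = 1 mm. Flip: y_m = 189.9232 − y_svg.

**Shape 1** — `<polygon>` regular polygon, stroke `#000000` → cut (S808, F1043). Machine vertices: (49.4856,157.6300) → (67.3528,178.1774) → (94.5161,180.0727) → (115.0635,162.2055) → (116.9588,135.0422) → (99.0916,114.4948) → (71.9283,112.5995) → (51.3809,130.4667) → (49.4856,157.6300). Closed: final G1 returns to the first vertex.

**Shape 2** — `<polygon>` regular polygon, stroke `#000000` → cut (S808, F1043). Machine vertices: (251.9881,125.9436) → (258.4149,111.2576) → (246.4336,100.6072) → (232.6020,108.7109) → (236.0349,124.3697) → (251.9881,125.9436). Closed: final G1 returns to the first vertex.

**Shape 3** — `<path>` cubic bezier, stroke `#000000` → cut (S808, F1043). Control points (SVG): P0=(261.4218,118.7213), P1=(243.2471,138.4669), P2=(48.6256,20.0488), P3=(50.5114,34.7027); sampled at t=k/6. Machine vertices: (261.4218,71.2019) → (239.3572,71.5870) → (198.2446,87.4651) → (148.4439,111.3018) → (100.3149,135.5628) → (64.2175,152.7138) → (50.5114,155.2205). Open path.

G21
G90
G0 X49.4856 Y157.6300
M3 S808
G01 X67.3528 Y178.1774 F1043
G01 X94.5161 Y180.0727 F1043
G01 X115.0635 Y162.2055 F1043
G01 X116.9588 Y135.0422 F1043
G01 X99.0916 Y114.4948 F1043
G01 X71.9283 Y112.5995 F1043
G01 X51.3809 Y130.4667 F1043
G01 X49.4856 Y157.6300 F1043
M5
G0 X251.9881 Y125.9436
M3 S808
G01 X258.4149 Y111.2576 F1043
G01 X246.4336 Y100.6072 F1043
G01 X232.6020 Y108.7109 F1043
G01 X236.0349 Y124.3697 F1043
G01 X251.9881 Y125.9436 F1043
M5
G0 X261.4218 Y71.2019
M3 S808
G01 X239.3572 Y71.5870 F1043
G01 X198.2446 Y87.4651 F1043
G01 X148.4439 Y111.3018 F1043
G01 X100.3149 Y135.5628 F1043
G01 X64.2175 Y152.7138 F1043
G01 X50.5114 Y155.2205 F1043
M5
G0 X0.0000 Y0.0000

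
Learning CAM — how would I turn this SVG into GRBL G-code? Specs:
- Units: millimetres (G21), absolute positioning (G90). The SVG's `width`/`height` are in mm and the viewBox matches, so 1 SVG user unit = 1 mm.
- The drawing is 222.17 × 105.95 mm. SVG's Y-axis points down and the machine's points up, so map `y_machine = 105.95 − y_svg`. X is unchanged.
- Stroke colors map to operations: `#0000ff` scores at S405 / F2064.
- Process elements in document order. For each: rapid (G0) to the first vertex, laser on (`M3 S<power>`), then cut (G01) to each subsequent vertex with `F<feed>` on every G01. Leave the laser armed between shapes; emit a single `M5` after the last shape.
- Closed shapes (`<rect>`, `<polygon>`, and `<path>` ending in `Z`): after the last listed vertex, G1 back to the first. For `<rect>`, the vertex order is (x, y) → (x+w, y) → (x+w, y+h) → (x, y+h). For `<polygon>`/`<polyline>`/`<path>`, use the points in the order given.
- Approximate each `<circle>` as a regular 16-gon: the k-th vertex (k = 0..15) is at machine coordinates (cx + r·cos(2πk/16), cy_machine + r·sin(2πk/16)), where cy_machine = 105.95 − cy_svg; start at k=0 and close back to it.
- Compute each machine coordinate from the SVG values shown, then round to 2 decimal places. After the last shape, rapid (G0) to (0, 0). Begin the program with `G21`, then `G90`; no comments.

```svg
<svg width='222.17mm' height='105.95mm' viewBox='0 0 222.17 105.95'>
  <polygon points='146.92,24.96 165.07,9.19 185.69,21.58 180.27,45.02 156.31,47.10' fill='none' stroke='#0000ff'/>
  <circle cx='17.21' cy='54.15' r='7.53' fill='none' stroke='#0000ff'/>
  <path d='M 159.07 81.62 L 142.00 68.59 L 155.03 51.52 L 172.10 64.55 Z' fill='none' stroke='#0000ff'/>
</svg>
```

viewBox `0 0 222.17 105.95` with mm width/height → 1 unit = 1 mm. Flip: y_m = 105.95 − y_svg.

**Shape 1** — `<polygon>` regular polygon, stroke `#0000ff` → score (S405, F2064). Machine vertices: (146.92,80.99) → (165.07,96.76) → (185.69,84.37) → (180.27,60.93) → (156.31,58.85) → (146.92,80.99). Closed: final G1 returns to the first vertex.

**Shape 2** — `<circle>` circle, stroke `#0000ff` → score (S405, F2064). Machine vertices: (24.74,51.80) → (24.17,54.68) → (22.53,57.12) → (20.09,58.76) → (17.21,59.33) → (14.33,58.76) → (11.89,57.12) → (10.25,54.68) → (9.68,51.80) → (10.25,48.92) → (11.89,46.48) → (14.33,44.84) → (17.21,44.27) → (20.09,44.84) → (22.53,46.48) → (24.17,48.92) → (24.74,51.80). Closed: final G1 returns to the first vertex.

**Shape 3** — `<path>` regular polygon, stroke `#0000ff` → score (S405, F2064). Machine vertices: (159.07,24.33) → (142.00,37.36) → (155.03,54.43) → (172.10,41.40) → (159.07,24.33). Closed: final G1 returns to the first vertex.

G21
G90
G0 X146.92 Y80.99
M3 S405
G01 X165.07 Y96.76 F2064
G01 X185.69 Y84.37 F2064
G01 X180.27 Y60.93 F2064
G01 X156.31 Y58.85 F2064
G01 X146.92 Y80.99 F2064
G0 X24.74 Y51.80
M3 S405
G01 X24.17 Y54.68 F2064
G01 X22.53 Y57.12 F2064
G01 X20.09 Y58.76 F2064
G01 X17.21 Y59.33 F2064
G01 X14.33 Y58.76 F2064
G01 X11.89 Y57.12 F2064
G01 X10.25 Y54.68 F2064
G01 X9.68 Y51.80 F2064
G01 X10.25 Y48.92 F2064
G01 X11.89 Y46.48 F2064
G01 X14.33 Y44.84 F2064
G01 X17.21 Y44.27 F2064
G01 X20.09 Y44.84 F2064
G01 X22.53 Y46.48 F2064
G01 X24.17 Y48.92 F2064
G01 X24.74 Y51.80 F2064
G0 X159.07 Y24.33
M3 S405
G01 X142.00 Y37.36 F2064
G01 X155.03 Y54.43 F2064
G01 X172.10 Y41.40 F2064
G01 X159.07 Y24.33 F2064
M5
G0 X0.00 Y0.00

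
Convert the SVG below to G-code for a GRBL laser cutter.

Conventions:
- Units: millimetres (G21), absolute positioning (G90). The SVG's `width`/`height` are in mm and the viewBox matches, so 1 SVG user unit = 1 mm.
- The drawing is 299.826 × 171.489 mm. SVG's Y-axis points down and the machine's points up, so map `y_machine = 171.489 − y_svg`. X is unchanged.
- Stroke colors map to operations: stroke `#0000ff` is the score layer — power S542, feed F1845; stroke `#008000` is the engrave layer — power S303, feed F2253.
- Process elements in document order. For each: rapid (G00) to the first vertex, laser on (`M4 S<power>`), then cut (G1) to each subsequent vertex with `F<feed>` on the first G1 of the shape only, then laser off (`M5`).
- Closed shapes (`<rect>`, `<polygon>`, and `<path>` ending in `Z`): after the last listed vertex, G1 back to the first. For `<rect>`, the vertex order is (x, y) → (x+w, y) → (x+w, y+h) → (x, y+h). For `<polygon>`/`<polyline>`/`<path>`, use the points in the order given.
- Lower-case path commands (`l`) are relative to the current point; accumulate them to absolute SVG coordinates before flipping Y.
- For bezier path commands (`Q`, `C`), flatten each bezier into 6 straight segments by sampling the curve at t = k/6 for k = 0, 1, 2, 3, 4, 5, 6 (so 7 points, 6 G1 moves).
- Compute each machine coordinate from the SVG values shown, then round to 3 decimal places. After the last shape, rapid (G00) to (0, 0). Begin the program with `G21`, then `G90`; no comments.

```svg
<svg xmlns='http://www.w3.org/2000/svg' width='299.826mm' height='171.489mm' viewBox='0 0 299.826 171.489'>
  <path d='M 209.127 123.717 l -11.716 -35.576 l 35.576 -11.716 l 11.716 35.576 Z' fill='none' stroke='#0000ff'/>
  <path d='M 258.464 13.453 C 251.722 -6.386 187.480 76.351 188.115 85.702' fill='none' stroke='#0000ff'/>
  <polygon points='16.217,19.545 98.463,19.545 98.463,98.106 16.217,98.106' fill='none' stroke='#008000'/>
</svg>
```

1 u = 1 mm; y_m = 171.489 − y.

[1] `<path>` regular polygon, #0000ff→score S542 F1845: (209.127,47.772) → (197.411,83.348) → (232.987,95.064) → (244.703,59.488) → (209.127,47.772) (closed)

[2] `<path>` cubic bezier, #0000ff→score S542 F1845: (258.464,158.036) → (250.868,160.222) → (237.088,150.200) → (220.523,132.858) → (204.573,113.083) → (192.637,95.763) → (188.115,85.787)

[3] `<polygon>` rectangle, #008000→engrave S303 F2253: (16.217,151.944) → (98.463,151.944) → (98.463,73.383) → (16.217,73.383) → (16.217,151.944) (closed)

G21
G90
G00 X209.127 Y47.772
M4 S542
G1 X197.411 Y83.348 F1845
G1 X232.987 Y95.064
G1 X244.703 Y59.488
G1 X209.127 Y47.772
M5
G00 X258.464 Y158.036
M4 S542
G1 X250.868 Y160.222 F1845
G1 X237.088 Y150.200
G1 X220.523 Y132.858
G1 X204.573 Y113.083
G1 X192.637 Y95.763
G1 X188.115 Y85.787
M5
G00 X16.217 Y151.944
M4 S303
G1 X98.463 Y151.944 F2253
G1 X98.463 Y73.383
G1 X16.217 Y73.383
G1 X16.217 Y151.944
M5
G00 X0.000 Y0.000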